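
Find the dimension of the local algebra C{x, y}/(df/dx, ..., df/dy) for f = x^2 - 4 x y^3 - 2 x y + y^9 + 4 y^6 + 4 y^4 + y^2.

The Hessian of f at 0 is [[2, -2], [-2, 2]] with rank 1, so corank 1. A Groebner basis of the Jacobian ideal J(f) in C{x,y} is {x^2*y^2 - x^2 + 3*x*y/2 - y^2/2, x^3 - 3*x^2*y + 3*x*y^2 - x/2 + y/2, -x/2 + y^3 + y/2}; counting standard monomials gives mu = 8. Corank 1: A-series; mu = 8 gives A_8.

8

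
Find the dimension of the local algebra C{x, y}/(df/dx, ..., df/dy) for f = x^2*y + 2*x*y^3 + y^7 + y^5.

The Hessian of f at 0 is [[0, 0], [0, 0]] with rank 0, so corank 2. A Groebner basis of the Jacobian ideal J(f) in C{x,y} is {x^2*y^2 + x^2/7 + x*y^2/7, x^3 - x^2/7 - x*y^2/7, x*y + y^3}; counting standard monomials gives mu = 8. Corank 2; j^3 = x^2*y has shape L^2 M (L != M), so D-series; mu = 8 gives D_8.

8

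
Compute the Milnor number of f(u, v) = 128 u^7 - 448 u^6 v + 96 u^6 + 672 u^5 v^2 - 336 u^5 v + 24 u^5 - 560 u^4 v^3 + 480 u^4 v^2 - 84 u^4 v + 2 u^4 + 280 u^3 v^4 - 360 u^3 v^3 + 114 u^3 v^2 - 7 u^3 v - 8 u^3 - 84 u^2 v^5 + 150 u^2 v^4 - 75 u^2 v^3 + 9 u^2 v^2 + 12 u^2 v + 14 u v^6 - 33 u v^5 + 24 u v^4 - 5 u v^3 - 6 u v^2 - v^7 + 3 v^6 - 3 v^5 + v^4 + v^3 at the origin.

The Hessian of f at 0 is [[0, 0], [0, 0]] with rank 0, so corank 2. A Groebner basis of the Jacobian ideal J(f) in C{u,v} is {768*u^2 - 768*u*v + v^4 + 8*v^3 + 192*v^2, u^3 - 36*u^2 + 36*u*v - v^3/2 - 9*v^2, u^2*v - 40*u^2 + 40*u*v - 2*v^3/3 - 10*v^2, -32*u^2 + u*v^2 + 32*u*v - 5*v^3/6 - 8*v^2}; counting standard monomials gives mu = 7. Corank 2; j^3 = -(2*u - v)^3 is a perfect cube, so E-series; the 4-jet and mu = 7 give E_7.

7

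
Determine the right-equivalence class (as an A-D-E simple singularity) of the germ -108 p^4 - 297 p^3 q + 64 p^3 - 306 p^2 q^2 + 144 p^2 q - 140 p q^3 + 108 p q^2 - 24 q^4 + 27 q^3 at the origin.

The Hessian of f at 0 has rank 0. Corank 2; j^3 = (4*p + 3*q)^3 is a perfect cube, so E-series; the 4-jet and mu = 7 give E_7.

E_7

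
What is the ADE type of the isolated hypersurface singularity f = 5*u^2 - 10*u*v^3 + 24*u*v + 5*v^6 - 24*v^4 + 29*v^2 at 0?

A_1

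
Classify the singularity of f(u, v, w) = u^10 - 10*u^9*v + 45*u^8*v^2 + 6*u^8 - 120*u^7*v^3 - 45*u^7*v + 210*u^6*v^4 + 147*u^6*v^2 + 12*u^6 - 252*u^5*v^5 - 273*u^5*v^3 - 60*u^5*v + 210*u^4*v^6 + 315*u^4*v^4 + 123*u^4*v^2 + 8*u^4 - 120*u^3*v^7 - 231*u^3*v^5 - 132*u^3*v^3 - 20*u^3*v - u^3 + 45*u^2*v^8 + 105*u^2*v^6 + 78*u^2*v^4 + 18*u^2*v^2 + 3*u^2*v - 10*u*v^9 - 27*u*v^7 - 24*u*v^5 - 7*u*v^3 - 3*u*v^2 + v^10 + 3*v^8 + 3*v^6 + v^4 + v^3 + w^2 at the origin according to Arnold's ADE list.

E_{7}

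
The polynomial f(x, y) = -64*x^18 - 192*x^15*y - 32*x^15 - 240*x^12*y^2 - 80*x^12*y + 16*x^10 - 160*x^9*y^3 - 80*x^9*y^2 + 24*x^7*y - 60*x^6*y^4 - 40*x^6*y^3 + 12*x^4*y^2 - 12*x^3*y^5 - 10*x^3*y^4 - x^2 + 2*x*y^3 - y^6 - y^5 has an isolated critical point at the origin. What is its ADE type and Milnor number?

Type A_{4}, Milnor number mu = 4.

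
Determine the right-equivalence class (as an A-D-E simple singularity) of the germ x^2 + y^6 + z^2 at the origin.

The Hessian of f at 0 has rank 2. Corank 1: A-series; mu = 5 gives A_5.

A_5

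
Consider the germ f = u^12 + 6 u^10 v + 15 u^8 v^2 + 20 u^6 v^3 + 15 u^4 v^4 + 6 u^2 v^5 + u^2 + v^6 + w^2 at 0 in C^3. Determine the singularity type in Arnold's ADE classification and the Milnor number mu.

Type A_{5}, Milnor number mu = 5.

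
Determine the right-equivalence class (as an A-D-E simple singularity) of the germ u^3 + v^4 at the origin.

The Hessian of f at 0 has rank 0. Corank 2; j^3 = u^3 is a perfect cube, so E-series; the 4-jet and mu = 6 give E_6.

E6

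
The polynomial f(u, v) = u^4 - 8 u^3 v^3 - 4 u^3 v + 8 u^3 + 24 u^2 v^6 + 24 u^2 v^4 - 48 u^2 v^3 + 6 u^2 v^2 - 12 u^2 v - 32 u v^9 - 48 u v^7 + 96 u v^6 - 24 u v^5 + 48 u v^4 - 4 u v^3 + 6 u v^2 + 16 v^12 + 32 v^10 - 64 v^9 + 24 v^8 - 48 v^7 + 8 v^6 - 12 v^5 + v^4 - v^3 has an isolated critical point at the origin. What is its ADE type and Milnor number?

Type E_{6}, Milnor number mu = 6.

The Hessian of f at 0 has rank 0. Corank 2; j^3 = (2*u - v)^3 is a perfect cube, so E-series; the 4-jet and mu = 6 give E_6.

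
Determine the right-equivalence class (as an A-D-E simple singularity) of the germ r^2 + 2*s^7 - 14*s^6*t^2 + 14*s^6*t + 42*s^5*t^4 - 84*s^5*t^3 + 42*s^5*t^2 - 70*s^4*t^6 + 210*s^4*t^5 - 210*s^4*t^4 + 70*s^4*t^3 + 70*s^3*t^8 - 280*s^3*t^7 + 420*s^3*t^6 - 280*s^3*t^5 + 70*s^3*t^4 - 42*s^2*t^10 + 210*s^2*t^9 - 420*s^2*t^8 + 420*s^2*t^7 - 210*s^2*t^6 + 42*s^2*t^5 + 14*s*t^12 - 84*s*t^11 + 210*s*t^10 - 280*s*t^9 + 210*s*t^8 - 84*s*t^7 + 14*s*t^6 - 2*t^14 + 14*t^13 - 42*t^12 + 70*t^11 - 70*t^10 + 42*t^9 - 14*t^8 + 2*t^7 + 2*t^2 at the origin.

The Hessian of f at 0 is [[0, 0, 0], [0, 4, 0], [0, 0, 2]] with rank 2, so corank 1. A Groebner basis of the Jacobian ideal J(f) in C{s,t,r} is {s^6, t, r}; counting standard monomials gives mu = 6. Corank 1: A-series; mu = 6 gives A_6.

A_6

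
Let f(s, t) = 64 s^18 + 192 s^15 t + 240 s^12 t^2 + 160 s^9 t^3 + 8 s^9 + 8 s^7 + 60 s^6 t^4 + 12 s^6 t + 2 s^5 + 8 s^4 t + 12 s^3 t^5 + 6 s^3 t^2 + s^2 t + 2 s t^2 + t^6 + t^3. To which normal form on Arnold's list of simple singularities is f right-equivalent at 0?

D_{7}

The Hessian of f at 0 has rank 0. Corank 2; j^3 = t*(s + t)^2 has shape L^2 M (L != M), so D-series; mu = 7 gives D_7.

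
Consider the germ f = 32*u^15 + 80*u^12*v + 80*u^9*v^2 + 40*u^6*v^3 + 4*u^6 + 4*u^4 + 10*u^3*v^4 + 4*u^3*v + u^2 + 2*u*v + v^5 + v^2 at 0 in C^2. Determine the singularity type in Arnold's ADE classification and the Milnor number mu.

The Hessian of f at 0 has rank 1. Corank 1: A-series; mu = 4 gives A_4.

Type A_4, Milnor number mu = 4.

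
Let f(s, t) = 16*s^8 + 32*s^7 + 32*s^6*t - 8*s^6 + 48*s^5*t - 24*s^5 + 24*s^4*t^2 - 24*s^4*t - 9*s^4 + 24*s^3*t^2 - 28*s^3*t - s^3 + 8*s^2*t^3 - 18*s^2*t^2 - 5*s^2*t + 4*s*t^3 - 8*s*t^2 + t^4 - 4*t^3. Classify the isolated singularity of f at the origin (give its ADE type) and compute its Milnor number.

Type D5, Milnor number mu = 5.

The Hessian of f at 0 has rank 0. Corank 2; j^3 = -(s + t)*(s + 2*t)^2 has shape L^2 M (L != M), so D-series; mu = 5 gives D_5.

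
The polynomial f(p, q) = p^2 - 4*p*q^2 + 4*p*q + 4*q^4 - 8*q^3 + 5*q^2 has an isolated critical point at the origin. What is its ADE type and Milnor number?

The Hessian of f at 0 has rank 2. Corank 0: nondegenerate Morse point, so A_1.

Type A_1, Milnor number mu = 1.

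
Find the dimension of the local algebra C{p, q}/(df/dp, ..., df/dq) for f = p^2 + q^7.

6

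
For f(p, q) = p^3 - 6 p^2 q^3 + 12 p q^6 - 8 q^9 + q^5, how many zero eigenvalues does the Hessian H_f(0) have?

2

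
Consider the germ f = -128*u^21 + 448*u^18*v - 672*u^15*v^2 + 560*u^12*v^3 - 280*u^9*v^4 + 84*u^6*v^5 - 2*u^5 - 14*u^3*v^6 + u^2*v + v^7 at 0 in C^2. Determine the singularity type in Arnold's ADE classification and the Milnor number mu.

The Hessian of f at 0 is [[0, 0], [0, 0]] with rank 0, so corank 2. A Groebner basis of the Jacobian ideal J(f) in C{u,v} is {u^2/7 + v^6, u^3, u*v}; counting standard monomials gives mu = 8. Corank 2; j^3 = u^2*v has shape L^2 M (L != M), so D-series; mu = 8 gives D_8.

Type D8, Milnor number mu = 8.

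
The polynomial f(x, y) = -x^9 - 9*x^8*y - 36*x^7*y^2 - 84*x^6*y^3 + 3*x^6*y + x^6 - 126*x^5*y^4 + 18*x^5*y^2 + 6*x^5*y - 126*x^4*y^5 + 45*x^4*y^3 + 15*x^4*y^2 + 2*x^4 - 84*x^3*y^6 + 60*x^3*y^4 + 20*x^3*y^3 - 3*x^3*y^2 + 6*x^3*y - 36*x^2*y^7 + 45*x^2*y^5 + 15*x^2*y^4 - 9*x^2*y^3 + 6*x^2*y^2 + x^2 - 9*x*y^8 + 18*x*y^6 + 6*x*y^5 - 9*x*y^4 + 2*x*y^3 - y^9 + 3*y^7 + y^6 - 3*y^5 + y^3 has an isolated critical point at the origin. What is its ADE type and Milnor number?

Type A_{2}, Milnor number mu = 2.

The Hessian of f at 0 is [[2, 0], [0, 0]] with rank 1, so corank 1. A Groebner basis of the Jacobian ideal J(f) in C{x,y} is {y^2, x}; counting standard monomials gives mu = 2. Corank 1: A-series; mu = 2 gives A_2.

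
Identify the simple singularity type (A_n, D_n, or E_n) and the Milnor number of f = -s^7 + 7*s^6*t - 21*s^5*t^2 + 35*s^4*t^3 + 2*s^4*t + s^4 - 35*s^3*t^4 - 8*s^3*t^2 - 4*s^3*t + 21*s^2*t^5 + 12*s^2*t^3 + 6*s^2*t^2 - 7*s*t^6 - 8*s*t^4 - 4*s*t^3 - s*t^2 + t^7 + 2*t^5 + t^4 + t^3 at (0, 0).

The Hessian of f at 0 is [[0, 0], [0, 0]] with rank 0, so corank 2. A Groebner basis of the Jacobian ideal J(f) in C{s,t} is {s^3 - t^2/4, t^3, s*t - t^2}; counting standard monomials gives mu = 5. Corank 2; j^3 = -t^2*(s - t) has shape L^2 M (L != M), so D-series; mu = 5 gives D_5.

Type D_5, Milnor number mu = 5.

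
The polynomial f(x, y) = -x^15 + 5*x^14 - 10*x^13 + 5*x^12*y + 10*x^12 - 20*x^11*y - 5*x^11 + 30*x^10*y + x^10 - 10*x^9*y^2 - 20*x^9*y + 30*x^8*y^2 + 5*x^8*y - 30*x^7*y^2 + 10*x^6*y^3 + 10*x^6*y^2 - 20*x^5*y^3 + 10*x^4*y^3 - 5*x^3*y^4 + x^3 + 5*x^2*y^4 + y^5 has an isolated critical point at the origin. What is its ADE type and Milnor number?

The Hessian of f at 0 has rank 0. Corank 2; j^3 = x^3 is a perfect cube, so E-series; the 5-jet and mu = 8 give E_8.

Type E8, Milnor number mu = 8.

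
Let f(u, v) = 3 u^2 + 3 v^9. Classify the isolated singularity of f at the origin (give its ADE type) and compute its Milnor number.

Type A_8, Milnor number mu = 8.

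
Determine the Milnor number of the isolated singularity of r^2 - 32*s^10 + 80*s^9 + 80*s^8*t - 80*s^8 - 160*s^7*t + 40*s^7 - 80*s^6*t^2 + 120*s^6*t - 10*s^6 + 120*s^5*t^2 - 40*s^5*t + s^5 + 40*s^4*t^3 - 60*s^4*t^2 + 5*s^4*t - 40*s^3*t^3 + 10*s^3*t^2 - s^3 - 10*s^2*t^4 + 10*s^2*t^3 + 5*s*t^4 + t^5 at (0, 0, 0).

8

The Hessian of f at 0 has rank 1. Corank 2; j^3 = -s^3 is a perfect cube, so E-series; the 5-jet and mu = 8 give E_8.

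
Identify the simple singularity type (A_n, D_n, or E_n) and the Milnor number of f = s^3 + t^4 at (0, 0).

Type E_6, Milnor number mu = 6.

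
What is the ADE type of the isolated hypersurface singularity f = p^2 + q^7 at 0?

A_{6}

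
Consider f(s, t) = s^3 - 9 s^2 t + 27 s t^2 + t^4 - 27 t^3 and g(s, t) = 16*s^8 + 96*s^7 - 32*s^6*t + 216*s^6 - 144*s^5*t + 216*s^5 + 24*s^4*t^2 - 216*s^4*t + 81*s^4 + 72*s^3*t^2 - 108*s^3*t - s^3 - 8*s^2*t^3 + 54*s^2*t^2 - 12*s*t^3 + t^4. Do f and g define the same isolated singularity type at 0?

The Hessian of f at 0 is [[0, 0], [0, 0]] with rank 0, so corank 2. A Groebner basis of the Jacobian ideal J(f) in C{s,t} is {t^3, s^2 - 6*s*t + 9*t^2}; counting standard monomials gives mu = 6. Corank 2; j^3 = (s - 3*t)^3 is a perfect cube, so E-series; the 4-jet and mu = 6 give E_6. The Hessian of g at 0 is [[0, 0], [0, 0]] with rank 0, so corank 2. A Groebner basis of the Jacobian ideal J(g) in C{s,t} is {t^4, s*t^2 - t^3/9, s^2}; counting standard monomials gives mu = 6. Corank 2; j^3 = -s^3 is a perfect cube, so E-series; the 4-jet and mu = 6 give E_6. Both have type E_6, hence right-equivalent.

Yes.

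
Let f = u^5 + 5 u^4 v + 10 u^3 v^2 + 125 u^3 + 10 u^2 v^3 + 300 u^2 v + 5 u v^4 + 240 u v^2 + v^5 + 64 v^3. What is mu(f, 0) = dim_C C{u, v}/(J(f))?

8

The Hessian of f at 0 is [[0, 0], [0, 0]] with rank 0, so corank 2. A Groebner basis of the Jacobian ideal J(f) in C{u,v} is {v^5, u*v^3 + 17*v^4/20, u^2 + 8*u*v/5 + 16*v^2/25}; counting standard monomials gives mu = 8. Corank 2; j^3 = (5*u + 4*v)^3 is a perfect cube, so E-series; the 5-jet and mu = 8 give E_8.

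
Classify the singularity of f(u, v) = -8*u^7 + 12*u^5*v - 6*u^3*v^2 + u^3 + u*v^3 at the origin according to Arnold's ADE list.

E7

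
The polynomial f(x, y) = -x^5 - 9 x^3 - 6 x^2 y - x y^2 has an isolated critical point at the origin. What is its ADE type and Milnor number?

The Hessian of f at 0 has rank 0. Corank 2; j^3 = -x*(3*x + y)^2 has shape L^2 M (L != M), so D-series; mu = 6 gives D_6.

Type D_{6}, Milnor number mu = 6.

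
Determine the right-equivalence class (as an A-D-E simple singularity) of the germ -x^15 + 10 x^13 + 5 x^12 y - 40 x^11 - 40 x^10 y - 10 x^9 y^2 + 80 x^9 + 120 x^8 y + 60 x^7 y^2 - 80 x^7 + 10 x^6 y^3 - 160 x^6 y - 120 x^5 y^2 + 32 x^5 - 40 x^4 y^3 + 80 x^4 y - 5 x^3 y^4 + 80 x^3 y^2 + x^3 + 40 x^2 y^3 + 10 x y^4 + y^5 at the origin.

E_{8}

The Hessian of f at 0 is [[0, 0], [0, 0]] with rank 0, so corank 2. A Groebner basis of the Jacobian ideal J(f) in C{x,y} is {y^5, x*y^3 + y^4/8, x^2}; counting standard monomials gives mu = 8. Corank 2; j^3 = x^3 is a perfect cube, so E-series; the 5-jet and mu = 8 give E_8.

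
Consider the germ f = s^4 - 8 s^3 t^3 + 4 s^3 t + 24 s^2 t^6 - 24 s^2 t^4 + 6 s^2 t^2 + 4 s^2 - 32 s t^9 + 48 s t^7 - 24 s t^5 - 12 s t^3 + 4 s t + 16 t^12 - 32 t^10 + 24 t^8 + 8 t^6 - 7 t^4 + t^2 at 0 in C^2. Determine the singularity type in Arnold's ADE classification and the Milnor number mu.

The Hessian of f at 0 has rank 1. Corank 1: A-series; mu = 3 gives A_3.

Type A_3, Milnor number mu = 3.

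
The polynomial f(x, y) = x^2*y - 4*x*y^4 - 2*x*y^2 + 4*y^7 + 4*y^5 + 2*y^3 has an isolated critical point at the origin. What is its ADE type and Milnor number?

The Hessian of f at 0 has rank 0. Corank 2; j^3 = y*(x^2 - 2*x*y + 2*y^2) splits into three distinct lines over C (the quadratic factor has nonzero discriminant), so D_4.

Type D_4, Milnor number mu = 4.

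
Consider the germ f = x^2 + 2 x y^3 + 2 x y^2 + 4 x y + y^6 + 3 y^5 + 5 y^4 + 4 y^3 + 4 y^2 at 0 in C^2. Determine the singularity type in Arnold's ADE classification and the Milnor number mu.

Type A4, Milnor number mu = 4.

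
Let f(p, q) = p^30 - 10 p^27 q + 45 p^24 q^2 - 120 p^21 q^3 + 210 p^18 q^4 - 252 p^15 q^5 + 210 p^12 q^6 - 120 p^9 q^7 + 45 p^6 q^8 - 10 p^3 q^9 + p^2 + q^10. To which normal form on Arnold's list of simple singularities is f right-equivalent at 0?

The Hessian of f at 0 is [[2, 0], [0, 0]] with rank 1, so corank 1. A Groebner basis of the Jacobian ideal J(f) in C{p,q} is {q^9, p}; counting standard monomials gives mu = 9. Corank 1: A-series; mu = 9 gives A_9.

A9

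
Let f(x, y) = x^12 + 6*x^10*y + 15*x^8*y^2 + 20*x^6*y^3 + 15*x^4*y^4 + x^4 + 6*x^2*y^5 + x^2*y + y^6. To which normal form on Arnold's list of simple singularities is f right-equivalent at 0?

D_{7}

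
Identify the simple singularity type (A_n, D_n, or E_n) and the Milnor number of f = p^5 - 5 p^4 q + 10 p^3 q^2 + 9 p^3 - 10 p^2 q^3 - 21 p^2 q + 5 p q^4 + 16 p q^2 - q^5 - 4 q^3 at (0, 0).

Type D_{6}, Milnor number mu = 6.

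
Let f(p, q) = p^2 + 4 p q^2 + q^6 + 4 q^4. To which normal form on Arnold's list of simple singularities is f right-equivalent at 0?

A_{5}

The Hessian of f at 0 has rank 1. Corank 1: A-series; mu = 5 gives A_5.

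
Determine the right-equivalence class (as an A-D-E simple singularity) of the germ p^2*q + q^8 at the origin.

The Hessian of f at 0 has rank 0. Corank 2; j^3 = p^2*q has shape L^2 M (L != M), so D-series; mu = 9 gives D_9.

D9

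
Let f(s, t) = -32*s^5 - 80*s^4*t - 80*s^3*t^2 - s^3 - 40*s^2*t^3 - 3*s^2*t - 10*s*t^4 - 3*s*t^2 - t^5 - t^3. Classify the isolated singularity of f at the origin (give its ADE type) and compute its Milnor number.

Type E8, Milnor number mu = 8.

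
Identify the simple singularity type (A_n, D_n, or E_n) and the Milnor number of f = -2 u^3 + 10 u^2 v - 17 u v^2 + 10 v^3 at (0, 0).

Type D_{4}, Milnor number mu = 4.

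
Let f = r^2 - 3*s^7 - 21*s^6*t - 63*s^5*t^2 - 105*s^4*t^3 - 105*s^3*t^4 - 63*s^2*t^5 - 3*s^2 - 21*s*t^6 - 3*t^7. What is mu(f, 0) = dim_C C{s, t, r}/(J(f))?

6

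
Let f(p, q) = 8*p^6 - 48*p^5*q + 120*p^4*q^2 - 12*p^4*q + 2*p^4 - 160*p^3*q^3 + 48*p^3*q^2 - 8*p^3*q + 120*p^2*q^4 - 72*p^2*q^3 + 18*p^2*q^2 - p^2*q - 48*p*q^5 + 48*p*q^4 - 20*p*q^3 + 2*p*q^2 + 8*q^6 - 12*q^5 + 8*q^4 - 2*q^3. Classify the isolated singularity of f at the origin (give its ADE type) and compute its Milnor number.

Type D4, Milnor number mu = 4.

The Hessian of f at 0 has rank 0. Corank 2; j^3 = -q*(p^2 - 2*p*q + 2*q^2) splits into three distinct lines over C (the quadratic factor has nonzero discriminant), so D_4.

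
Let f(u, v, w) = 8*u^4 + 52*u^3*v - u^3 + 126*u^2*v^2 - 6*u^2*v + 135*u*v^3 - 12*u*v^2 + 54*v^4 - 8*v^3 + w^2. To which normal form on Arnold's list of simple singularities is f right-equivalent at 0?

The Hessian of f at 0 has rank 1. Corank 2; j^3 = -(u + 2*v)^3 is a perfect cube, so E-series; the 4-jet and mu = 7 give E_7.

E_{7}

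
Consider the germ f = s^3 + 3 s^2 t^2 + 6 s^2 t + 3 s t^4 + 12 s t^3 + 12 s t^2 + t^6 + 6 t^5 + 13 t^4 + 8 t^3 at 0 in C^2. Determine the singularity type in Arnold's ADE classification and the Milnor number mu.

The Hessian of f at 0 has rank 0. Corank 2; j^3 = (s + 2*t)^3 is a perfect cube, so E-series; the 4-jet and mu = 6 give E_6.

Type E_{6}, Milnor number mu = 6.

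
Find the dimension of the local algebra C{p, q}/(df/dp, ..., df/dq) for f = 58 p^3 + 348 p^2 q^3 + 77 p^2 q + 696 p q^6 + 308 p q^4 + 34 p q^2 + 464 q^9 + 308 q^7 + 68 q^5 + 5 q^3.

The Hessian of f at 0 has rank 0. Corank 2; j^3 = (2*p + q)*(29*p^2 + 24*p*q + 5*q^2) splits into three distinct lines over C (the quadratic factor has nonzero discriminant), so D_4.

4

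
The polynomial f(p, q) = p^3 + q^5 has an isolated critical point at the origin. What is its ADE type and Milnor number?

The Hessian of f at 0 is [[0, 0], [0, 0]] with rank 0, so corank 2. A Groebner basis of the Jacobian ideal J(f) in C{p,q} is {q^4, p^2}; counting standard monomials gives mu = 8. Corank 2; j^3 = p^3 is a perfect cube, so E-series; the 5-jet and mu = 8 give E_8.

Type E8, Milnor number mu = 8.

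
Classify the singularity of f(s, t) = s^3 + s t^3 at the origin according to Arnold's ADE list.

E7

The Hessian of f at 0 has rank 0. Corank 2; j^3 = s^3 is a perfect cube, so E-series; the 4-jet and mu = 7 give E_7.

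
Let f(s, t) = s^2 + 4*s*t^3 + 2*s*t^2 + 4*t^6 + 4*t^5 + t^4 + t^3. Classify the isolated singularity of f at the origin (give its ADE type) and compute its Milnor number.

Type A2, Milnor number mu = 2.

The Hessian of f at 0 is [[2, 0], [0, 0]] with rank 1, so corank 1. A Groebner basis of the Jacobian ideal J(f) in C{s,t} is {t^2, s}; counting standard monomials gives mu = 2. Corank 1: A-series; mu = 2 gives A_2.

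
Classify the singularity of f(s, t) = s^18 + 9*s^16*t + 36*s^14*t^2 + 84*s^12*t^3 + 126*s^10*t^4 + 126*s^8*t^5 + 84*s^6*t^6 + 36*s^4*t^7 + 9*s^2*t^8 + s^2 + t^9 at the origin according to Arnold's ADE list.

The Hessian of f at 0 has rank 1. Corank 1: A-series; mu = 8 gives A_8.

A_{8}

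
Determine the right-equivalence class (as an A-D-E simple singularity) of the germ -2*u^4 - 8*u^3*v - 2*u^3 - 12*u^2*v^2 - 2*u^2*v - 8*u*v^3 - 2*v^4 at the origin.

The Hessian of f at 0 has rank 0. Corank 2; j^3 = -2*u^2*(u + v) has shape L^2 M (L != M), so D-series; mu = 5 gives D_5.

D5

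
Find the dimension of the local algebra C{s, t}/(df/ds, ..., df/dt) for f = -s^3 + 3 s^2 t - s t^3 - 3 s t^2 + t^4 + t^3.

7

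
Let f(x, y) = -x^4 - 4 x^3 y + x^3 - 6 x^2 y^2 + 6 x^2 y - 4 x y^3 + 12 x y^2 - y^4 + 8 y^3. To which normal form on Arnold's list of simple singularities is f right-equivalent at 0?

E_6

The Hessian of f at 0 has rank 0. Corank 2; j^3 = (x + 2*y)^3 is a perfect cube, so E-series; the 4-jet and mu = 6 give E_6.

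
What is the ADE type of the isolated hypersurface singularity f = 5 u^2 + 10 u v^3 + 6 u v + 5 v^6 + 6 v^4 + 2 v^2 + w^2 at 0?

The Hessian of f at 0 has rank 3. Corank 0: nondegenerate Morse point, so A_1.

A_1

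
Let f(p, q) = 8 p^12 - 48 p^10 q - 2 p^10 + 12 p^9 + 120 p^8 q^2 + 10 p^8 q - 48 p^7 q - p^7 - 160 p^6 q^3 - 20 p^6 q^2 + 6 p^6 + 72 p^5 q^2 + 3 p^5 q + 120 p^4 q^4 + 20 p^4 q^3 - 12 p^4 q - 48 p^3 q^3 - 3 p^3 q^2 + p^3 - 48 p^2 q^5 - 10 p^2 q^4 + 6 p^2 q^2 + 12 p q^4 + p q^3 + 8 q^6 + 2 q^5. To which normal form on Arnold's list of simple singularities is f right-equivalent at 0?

E7

The Hessian of f at 0 is [[0, 0], [0, 0]] with rank 0, so corank 2. A Groebner basis of the Jacobian ideal J(f) in C{p,q} is {-p^2/4 + q^4 - q^3/12, p^3, p^2*q + p^2/12 + q^3/36, p^2/2 + p*q^2 + q^3/6}; counting standard monomials gives mu = 7. Corank 2; j^3 = p^3 is a perfect cube, so E-series; the 4-jet and mu = 7 give E_7.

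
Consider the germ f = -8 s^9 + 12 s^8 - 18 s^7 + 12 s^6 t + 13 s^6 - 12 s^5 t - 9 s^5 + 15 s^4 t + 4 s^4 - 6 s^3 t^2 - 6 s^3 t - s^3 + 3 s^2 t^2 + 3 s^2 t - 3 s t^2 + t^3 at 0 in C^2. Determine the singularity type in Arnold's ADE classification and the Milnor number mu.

The Hessian of f at 0 has rank 0. Corank 2; j^3 = -(s - t)^3 is a perfect cube, so E-series; the 4-jet and mu = 6 give E_6.

Type E_6, Milnor number mu = 6.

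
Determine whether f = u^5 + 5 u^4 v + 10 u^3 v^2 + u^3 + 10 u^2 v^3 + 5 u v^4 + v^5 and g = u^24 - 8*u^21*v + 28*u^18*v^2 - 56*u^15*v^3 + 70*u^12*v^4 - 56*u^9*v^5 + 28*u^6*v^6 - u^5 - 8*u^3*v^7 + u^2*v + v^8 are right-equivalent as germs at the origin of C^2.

The Hessian of f at 0 has rank 0. Corank 2; j^3 = u^3 is a perfect cube, so E-series; the 5-jet and mu = 8 give E_8. The Hessian of g at 0 has rank 0. Corank 2; j^3 = u^2*v has shape L^2 M (L != M), so D-series; mu = 9 gives D_9. f is E_8 but g is D_9, hence not right-equivalent.

No.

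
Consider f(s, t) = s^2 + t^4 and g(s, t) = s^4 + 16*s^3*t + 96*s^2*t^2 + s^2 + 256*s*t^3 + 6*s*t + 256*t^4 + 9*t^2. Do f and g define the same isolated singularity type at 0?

Yes.

The Hessian of f at 0 is [[2, 0], [0, 0]] with rank 1, so corank 1. A Groebner basis of the Jacobian ideal J(f) in C{s,t} is {t^3, s}; counting standard monomials gives mu = 3. Corank 1: A-series; mu = 3 gives A_3. The Hessian of g at 0 is [[2, 6], [6, 18]] with rank 1, so corank 1. A Groebner basis of the Jacobian ideal J(g) in C{s,t} is {t^3, s + 3*t}; counting standard monomials gives mu = 3. Corank 1: A-series; mu = 3 gives A_3. Both have type A_3, hence right-equivalent.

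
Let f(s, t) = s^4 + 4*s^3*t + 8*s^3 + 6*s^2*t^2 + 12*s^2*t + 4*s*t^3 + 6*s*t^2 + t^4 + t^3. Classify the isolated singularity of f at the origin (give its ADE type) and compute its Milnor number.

The Hessian of f at 0 is [[0, 0], [0, 0]] with rank 0, so corank 2. A Groebner basis of the Jacobian ideal J(f) in C{s,t} is {t^4, s*t^2 + 2*t^3/3, s^2 + s*t + t^2/4}; counting standard monomials gives mu = 6. Corank 2; j^3 = (2*s + t)^3 is a perfect cube, so E-series; the 4-jet and mu = 6 give E_6.

Type E6, Milnor number mu = 6.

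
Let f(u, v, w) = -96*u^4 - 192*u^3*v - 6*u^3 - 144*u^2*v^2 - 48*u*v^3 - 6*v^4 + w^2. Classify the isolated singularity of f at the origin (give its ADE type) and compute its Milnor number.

The Hessian of f at 0 is [[0, 0, 0], [0, 0, 0], [0, 0, 2]] with rank 1, so corank 2. A Groebner basis of the Jacobian ideal J(f) in C{u,v,w} is {v^4, u*v^2 + v^3/6, u^2, w}; counting standard monomials gives mu = 6. Corank 2; j^3 = -6*u^3 is a perfect cube, so E-series; the 4-jet and mu = 6 give E_6.

Type E_6, Milnor number mu = 6.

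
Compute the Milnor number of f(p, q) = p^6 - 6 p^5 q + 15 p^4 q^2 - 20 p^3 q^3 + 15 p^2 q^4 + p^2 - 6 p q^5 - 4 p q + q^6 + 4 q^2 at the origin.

5

The Hessian of f at 0 is [[2, -4], [-4, 8]] with rank 1, so corank 1. A Groebner basis of the Jacobian ideal J(f) in C{p,q} is {q^5, p - 2*q}; counting standard monomials gives mu = 5. Corank 1: A-series; mu = 5 gives A_5.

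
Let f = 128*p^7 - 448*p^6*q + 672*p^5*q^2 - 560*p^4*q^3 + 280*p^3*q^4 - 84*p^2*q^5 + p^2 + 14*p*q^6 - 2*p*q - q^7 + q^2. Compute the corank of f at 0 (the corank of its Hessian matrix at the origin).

1

Hessian at 0 has rank 1.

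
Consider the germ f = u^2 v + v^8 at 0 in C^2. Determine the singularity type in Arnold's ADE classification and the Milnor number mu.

Type D_9, Milnor number mu = 9.

The Hessian of f at 0 is [[0, 0], [0, 0]] with rank 0, so corank 2. A Groebner basis of the Jacobian ideal J(f) in C{u,v} is {u^2/8 + v^7, u^3, u*v}; counting standard monomials gives mu = 9. Corank 2; j^3 = u^2*v has shape L^2 M (L != M), so D-series; mu = 9 gives D_9.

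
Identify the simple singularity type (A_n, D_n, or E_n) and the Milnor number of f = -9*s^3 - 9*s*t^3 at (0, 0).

The Hessian of f at 0 is [[0, 0], [0, 0]] with rank 0, so corank 2. A Groebner basis of the Jacobian ideal J(f) in C{s,t} is {s^3, s*t^2, 3*s^2 + t^3}; counting standard monomials gives mu = 7. Corank 2; j^3 = -9*s^3 is a perfect cube, so E-series; the 4-jet and mu = 7 give E_7.

Type E7, Milnor number mu = 7.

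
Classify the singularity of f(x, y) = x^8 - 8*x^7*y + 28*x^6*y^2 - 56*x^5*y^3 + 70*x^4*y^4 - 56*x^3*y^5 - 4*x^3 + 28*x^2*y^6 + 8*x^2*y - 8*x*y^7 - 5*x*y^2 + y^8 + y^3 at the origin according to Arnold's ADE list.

The Hessian of f at 0 is [[0, 0], [0, 0]] with rank 0, so corank 2. A Groebner basis of the Jacobian ideal J(f) in C{x,y} is {32*x*y + y^7 - 16*y^2, x*y^2 - y^3/2, x^2 - 3*x*y/2 + y^2/2}; counting standard monomials gives mu = 9. Corank 2; j^3 = -(x - y)*(2*x - y)^2 has shape L^2 M (L != M), so D-series; mu = 9 gives D_9.

D_9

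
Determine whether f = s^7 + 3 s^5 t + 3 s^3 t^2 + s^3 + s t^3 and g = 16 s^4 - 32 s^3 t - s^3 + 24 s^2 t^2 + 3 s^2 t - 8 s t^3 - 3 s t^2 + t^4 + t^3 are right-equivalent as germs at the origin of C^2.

No.

The Hessian of f at 0 is [[0, 0], [0, 0]] with rank 0, so corank 2. A Groebner basis of the Jacobian ideal J(f) in C{s,t} is {s^3, s*t^2, 3*s^2 + t^3}; counting standard monomials gives mu = 7. Corank 2; j^3 = s^3 is a perfect cube, so E-series; the 4-jet and mu = 7 give E_7. The Hessian of g at 0 is [[0, 0], [0, 0]] with rank 0, so corank 2. A Groebner basis of the Jacobian ideal J(g) in C{s,t} is {t^4, s*t^2 - 5*t^3/6, s^2 - 2*s*t + t^2}; counting standard monomials gives mu = 6. Corank 2; j^3 = -(s - t)^3 is a perfect cube, so E-series; the 4-jet and mu = 6 give E_6. f is E_7 but g is E_6, hence not right-equivalent.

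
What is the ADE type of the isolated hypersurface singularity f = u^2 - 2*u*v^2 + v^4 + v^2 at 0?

The Hessian of f at 0 has rank 2. Corank 0: nondegenerate Morse point, so A_1.

A_1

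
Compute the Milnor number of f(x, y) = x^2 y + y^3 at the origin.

The Hessian of f at 0 is [[0, 0], [0, 0]] with rank 0, so corank 2. A Groebner basis of the Jacobian ideal J(f) in C{x,y} is {y^3, x^2 + 3*y^2, x*y}; counting standard monomials gives mu = 4. Corank 2; j^3 = y*(x^2 + y^2) splits into three distinct lines over C (the quadratic factor has nonzero discriminant), so D_4.

4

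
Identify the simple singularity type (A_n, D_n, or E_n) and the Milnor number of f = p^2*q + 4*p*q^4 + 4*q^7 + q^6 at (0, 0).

The Hessian of f at 0 has rank 0. Corank 2; j^3 = p^2*q has shape L^2 M (L != M), so D-series; mu = 7 gives D_7.

Type D7, Milnor number mu = 7.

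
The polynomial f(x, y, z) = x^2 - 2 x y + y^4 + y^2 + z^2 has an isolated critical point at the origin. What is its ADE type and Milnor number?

Type A3, Milnor number mu = 3.

The Hessian of f at 0 has rank 2. Corank 1: A-series; mu = 3 gives A_3.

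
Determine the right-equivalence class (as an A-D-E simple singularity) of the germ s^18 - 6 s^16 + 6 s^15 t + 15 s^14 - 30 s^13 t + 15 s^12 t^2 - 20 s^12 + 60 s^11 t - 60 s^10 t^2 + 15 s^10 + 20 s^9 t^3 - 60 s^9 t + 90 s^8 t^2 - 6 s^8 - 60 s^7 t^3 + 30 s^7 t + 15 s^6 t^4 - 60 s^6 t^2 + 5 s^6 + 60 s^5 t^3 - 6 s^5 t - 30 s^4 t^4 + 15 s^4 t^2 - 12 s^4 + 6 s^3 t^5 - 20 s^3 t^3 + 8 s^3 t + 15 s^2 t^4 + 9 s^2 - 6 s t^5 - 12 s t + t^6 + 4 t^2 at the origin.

The Hessian of f at 0 has rank 1. Corank 1: A-series; mu = 5 gives A_5.

A5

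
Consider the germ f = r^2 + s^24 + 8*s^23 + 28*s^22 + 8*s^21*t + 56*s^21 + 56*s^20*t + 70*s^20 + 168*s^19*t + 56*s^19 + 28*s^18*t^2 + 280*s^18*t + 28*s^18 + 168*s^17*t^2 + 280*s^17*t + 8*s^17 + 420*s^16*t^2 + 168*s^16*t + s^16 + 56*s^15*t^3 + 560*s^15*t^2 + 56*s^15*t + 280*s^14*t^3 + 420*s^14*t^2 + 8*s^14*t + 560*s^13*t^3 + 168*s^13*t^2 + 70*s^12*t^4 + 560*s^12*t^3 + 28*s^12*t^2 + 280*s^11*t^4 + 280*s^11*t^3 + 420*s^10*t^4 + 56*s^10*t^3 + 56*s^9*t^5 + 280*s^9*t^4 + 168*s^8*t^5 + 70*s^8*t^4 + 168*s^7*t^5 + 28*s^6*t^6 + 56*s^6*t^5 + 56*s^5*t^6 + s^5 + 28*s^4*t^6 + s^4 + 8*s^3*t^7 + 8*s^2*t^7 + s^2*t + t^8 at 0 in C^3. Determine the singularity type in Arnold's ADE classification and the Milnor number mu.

Type D_{9}, Milnor number mu = 9.

The Hessian of f at 0 has rank 1. Corank 2; j^3 = s^2*t has shape L^2 M (L != M), so D-series; mu = 9 gives D_9.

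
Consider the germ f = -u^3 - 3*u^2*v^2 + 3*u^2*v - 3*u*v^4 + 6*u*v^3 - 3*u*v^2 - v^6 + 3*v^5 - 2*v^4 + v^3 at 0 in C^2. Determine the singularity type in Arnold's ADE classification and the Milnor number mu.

The Hessian of f at 0 is [[0, 0], [0, 0]] with rank 0, so corank 2. A Groebner basis of the Jacobian ideal J(f) in C{u,v} is {u^3 + 3*u^2/2 - 3*u*v + 3*v^2/2, u^2*v + u^2 - 2*u*v + v^2, u^2/2 + u*v^2 - u*v + v^2/2, v^3}; counting standard monomials gives mu = 6. Corank 2; j^3 = -(u - v)^3 is a perfect cube, so E-series; the 4-jet and mu = 6 give E_6.

Type E6, Milnor number mu = 6.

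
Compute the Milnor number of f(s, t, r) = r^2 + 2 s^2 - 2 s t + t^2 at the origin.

1

The Hessian of f at 0 has rank 3. Corank 0: nondegenerate Morse point, so A_1.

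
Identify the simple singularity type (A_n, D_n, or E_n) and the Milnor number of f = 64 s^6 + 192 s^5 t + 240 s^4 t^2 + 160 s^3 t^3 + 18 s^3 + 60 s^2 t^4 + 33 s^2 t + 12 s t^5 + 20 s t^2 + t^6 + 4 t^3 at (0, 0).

Type D_7, Milnor number mu = 7.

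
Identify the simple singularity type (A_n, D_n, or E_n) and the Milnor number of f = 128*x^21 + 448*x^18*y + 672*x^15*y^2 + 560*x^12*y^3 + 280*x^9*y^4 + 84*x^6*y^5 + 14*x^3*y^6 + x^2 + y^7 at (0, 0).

The Hessian of f at 0 is [[2, 0], [0, 0]] with rank 1, so corank 1. A Groebner basis of the Jacobian ideal J(f) in C{x,y} is {y^6, x}; counting standard monomials gives mu = 6. Corank 1: A-series; mu = 6 gives A_6.

Type A_6, Milnor number mu = 6.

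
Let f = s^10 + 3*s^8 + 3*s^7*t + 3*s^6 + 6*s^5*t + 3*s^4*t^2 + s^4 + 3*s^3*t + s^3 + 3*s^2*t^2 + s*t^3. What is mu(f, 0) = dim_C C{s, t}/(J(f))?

7

The Hessian of f at 0 has rank 0. Corank 2; j^3 = s^3 is a perfect cube, so E-series; the 4-jet and mu = 7 give E_7.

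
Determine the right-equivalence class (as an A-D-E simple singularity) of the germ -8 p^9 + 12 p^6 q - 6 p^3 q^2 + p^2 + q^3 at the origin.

A_2

The Hessian of f at 0 is [[2, 0], [0, 0]] with rank 1, so corank 1. A Groebner basis of the Jacobian ideal J(f) in C{p,q} is {q^2, p}; counting standard monomials gives mu = 2. Corank 1: A-series; mu = 2 gives A_2.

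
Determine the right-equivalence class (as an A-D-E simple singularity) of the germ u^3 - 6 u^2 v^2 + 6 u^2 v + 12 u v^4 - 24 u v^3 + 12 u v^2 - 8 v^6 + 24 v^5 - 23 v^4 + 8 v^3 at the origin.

E_{6}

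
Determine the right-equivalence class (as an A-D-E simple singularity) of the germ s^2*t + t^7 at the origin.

D8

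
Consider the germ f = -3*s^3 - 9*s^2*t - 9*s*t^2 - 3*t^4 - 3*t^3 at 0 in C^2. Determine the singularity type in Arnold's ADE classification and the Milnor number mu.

Type E6, Milnor number mu = 6.

The Hessian of f at 0 has rank 0. Corank 2; j^3 = -3*(s + t)^3 is a perfect cube, so E-series; the 4-jet and mu = 6 give E_6.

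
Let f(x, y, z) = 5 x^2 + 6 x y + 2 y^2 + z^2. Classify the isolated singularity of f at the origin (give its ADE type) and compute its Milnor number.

Type A_1, Milnor number mu = 1.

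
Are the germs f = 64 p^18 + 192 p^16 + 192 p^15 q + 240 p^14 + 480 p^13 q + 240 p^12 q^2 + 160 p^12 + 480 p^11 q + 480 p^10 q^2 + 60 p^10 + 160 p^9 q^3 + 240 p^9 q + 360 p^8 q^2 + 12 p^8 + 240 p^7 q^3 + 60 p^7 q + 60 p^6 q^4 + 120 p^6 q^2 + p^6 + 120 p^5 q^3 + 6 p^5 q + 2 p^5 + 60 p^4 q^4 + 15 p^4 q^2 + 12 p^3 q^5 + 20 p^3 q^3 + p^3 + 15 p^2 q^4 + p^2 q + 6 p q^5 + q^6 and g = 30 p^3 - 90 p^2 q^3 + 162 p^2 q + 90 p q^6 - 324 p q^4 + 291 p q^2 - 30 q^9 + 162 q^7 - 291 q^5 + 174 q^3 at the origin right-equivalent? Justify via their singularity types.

The Hessian of f at 0 is [[0, 0], [0, 0]] with rank 0, so corank 2. A Groebner basis of the Jacobian ideal J(f) in C{p,q} is {-p*q/6 + q^5, p*q^2, p^2 + p*q}; counting standard monomials gives mu = 7. Corank 2; j^3 = p^2*(p + q) has shape L^2 M (L != M), so D-series; mu = 7 gives D_7. The Hessian of g at 0 is [[0, 0], [0, 0]] with rank 0, so corank 2. A Groebner basis of the Jacobian ideal J(g) in C{p,q} is {q^3, p^2 - 13*q^2/6, p*q + 3*q^2/2}; counting standard monomials gives mu = 4. Corank 2; j^3 = 3*(p + 2*q)*(10*p^2 + 34*p*q + 29*q^2) splits into three distinct lines over C (the quadratic factor has nonzero discriminant), so D_4. f is D_7 but g is D_4, hence not right-equivalent.

No.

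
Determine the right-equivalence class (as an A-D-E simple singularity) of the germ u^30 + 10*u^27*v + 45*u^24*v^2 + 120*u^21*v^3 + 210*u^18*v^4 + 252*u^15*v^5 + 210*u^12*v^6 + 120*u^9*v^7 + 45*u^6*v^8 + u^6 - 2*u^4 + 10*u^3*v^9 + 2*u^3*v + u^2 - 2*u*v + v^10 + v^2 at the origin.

The Hessian of f at 0 has rank 1. Corank 1: A-series; mu = 9 gives A_9.

A_{9}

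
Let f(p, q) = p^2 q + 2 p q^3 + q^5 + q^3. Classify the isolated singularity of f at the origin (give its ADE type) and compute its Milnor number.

Type D_4, Milnor number mu = 4.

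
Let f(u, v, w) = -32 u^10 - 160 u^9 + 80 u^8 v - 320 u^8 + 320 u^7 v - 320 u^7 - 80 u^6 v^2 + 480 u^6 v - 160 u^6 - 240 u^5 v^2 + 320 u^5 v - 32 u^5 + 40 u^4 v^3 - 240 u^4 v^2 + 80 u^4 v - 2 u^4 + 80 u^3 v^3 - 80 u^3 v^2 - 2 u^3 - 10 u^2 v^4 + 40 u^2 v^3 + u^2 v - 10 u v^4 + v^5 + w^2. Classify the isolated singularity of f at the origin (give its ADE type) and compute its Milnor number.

Type D_{6}, Milnor number mu = 6.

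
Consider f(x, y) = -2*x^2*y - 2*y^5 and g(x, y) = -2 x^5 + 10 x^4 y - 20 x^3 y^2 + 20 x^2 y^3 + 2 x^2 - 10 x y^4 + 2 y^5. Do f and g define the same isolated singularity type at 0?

No.

The Hessian of f at 0 is [[0, 0], [0, 0]] with rank 0, so corank 2. A Groebner basis of the Jacobian ideal J(f) in C{x,y} is {x^2/5 + y^4, x^3, x*y}; counting standard monomials gives mu = 6. Corank 2; j^3 = -2*x^2*y has shape L^2 M (L != M), so D-series; mu = 6 gives D_6. The Hessian of g at 0 is [[4, 0], [0, 0]] with rank 1, so corank 1. A Groebner basis of the Jacobian ideal J(g) in C{x,y} is {y^4, x}; counting standard monomials gives mu = 4. Corank 1: A-series; mu = 4 gives A_4. f is D_6 but g is A_4, hence not right-equivalent.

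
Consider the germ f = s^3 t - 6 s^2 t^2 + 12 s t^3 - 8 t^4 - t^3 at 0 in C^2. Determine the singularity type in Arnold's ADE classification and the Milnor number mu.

Type E7, Milnor number mu = 7.

The Hessian of f at 0 has rank 0. Corank 2; j^3 = -t^3 is a perfect cube, so E-series; the 4-jet and mu = 7 give E_7.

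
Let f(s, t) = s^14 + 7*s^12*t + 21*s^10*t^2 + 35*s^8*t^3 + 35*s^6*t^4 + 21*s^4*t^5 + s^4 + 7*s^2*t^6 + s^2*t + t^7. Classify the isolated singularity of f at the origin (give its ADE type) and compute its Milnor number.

Type D_{8}, Milnor number mu = 8.

The Hessian of f at 0 has rank 0. Corank 2; j^3 = s^2*t has shape L^2 M (L != M), so D-series; mu = 8 gives D_8.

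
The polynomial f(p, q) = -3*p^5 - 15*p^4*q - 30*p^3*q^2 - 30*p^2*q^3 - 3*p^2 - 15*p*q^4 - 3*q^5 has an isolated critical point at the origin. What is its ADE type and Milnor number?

The Hessian of f at 0 is [[-6, 0], [0, 0]] with rank 1, so corank 1. A Groebner basis of the Jacobian ideal J(f) in C{p,q} is {q^4, p}; counting standard monomials gives mu = 4. Corank 1: A-series; mu = 4 gives A_4.

Type A4, Milnor number mu = 4.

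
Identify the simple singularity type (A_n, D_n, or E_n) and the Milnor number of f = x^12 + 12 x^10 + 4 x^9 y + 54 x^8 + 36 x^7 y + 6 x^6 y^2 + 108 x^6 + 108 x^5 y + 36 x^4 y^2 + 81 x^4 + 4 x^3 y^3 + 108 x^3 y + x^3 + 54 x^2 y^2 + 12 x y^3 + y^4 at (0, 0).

Type E_{6}, Milnor number mu = 6.

The Hessian of f at 0 has rank 0. Corank 2; j^3 = x^3 is a perfect cube, so E-series; the 4-jet and mu = 6 give E_6.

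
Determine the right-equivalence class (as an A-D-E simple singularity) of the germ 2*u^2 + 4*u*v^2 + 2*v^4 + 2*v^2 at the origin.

A_1

The Hessian of f at 0 is [[4, 0], [0, 4]] with rank 2, so corank 0. A Groebner basis of the Jacobian ideal J(f) in C{u,v} is {u, v}; counting standard monomials gives mu = 1. Corank 0: nondegenerate Morse point, so A_1.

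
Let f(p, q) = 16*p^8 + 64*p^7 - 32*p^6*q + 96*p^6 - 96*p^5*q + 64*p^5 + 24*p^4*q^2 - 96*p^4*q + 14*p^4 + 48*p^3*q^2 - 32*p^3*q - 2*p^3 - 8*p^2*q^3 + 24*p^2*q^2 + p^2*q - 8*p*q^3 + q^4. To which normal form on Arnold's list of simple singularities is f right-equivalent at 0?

D_5

The Hessian of f at 0 has rank 0. Corank 2; j^3 = -p^2*(2*p - q) has shape L^2 M (L != M), so D-series; mu = 5 gives D_5.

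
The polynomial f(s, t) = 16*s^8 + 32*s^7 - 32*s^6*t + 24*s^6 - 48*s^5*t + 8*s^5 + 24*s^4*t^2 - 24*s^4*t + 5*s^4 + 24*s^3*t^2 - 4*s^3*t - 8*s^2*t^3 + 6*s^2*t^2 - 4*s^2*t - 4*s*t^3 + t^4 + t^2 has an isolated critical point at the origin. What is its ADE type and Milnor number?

Type A3, Milnor number mu = 3.

The Hessian of f at 0 is [[0, 0], [0, 2]] with rank 1, so corank 1. A Groebner basis of the Jacobian ideal J(f) in C{s,t} is {s^2 - t/2, s*t, t^2}; counting standard monomials gives mu = 3. Corank 1: A-series; mu = 3 gives A_3.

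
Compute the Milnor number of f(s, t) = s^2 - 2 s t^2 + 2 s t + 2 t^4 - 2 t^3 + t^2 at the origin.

3

The Hessian of f at 0 is [[2, 2], [2, 2]] with rank 1, so corank 1. A Groebner basis of the Jacobian ideal J(f) in C{s,t} is {s^2 - s - t, s*t + s + t, -s + t^2 - t}; counting standard monomials gives mu = 3. Corank 1: A-series; mu = 3 gives A_3.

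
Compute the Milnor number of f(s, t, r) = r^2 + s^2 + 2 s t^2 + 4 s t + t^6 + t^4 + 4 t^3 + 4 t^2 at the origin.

5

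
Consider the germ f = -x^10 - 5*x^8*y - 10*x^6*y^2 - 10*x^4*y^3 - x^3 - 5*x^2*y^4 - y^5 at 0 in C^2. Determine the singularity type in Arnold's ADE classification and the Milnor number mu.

Type E8, Milnor number mu = 8.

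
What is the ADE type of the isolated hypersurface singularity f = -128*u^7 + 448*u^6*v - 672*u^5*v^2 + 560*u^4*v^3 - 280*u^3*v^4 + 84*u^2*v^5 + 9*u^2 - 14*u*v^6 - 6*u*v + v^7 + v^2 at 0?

A_{6}

The Hessian of f at 0 has rank 1. Corank 1: A-series; mu = 6 gives A_6.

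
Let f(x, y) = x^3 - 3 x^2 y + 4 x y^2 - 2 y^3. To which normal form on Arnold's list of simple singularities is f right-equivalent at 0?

D_4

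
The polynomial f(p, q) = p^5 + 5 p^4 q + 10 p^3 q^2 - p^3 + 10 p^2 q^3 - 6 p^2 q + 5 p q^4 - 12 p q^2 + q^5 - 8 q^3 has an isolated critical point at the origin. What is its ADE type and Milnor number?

Type E8, Milnor number mu = 8.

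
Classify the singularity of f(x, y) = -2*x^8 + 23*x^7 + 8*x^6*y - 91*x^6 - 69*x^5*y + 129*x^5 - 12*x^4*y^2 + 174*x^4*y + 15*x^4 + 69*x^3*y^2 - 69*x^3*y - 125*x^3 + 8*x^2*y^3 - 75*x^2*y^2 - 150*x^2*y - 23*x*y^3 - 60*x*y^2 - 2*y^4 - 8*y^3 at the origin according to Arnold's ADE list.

E_{7}

The Hessian of f at 0 is [[0, 0], [0, 0]] with rank 0, so corank 2. A Groebner basis of the Jacobian ideal J(f) in C{x,y} is {-1171875*x^2/5131 - 937500*x*y/5131 + y^4 + 125*y^3/5131 - 187500*y^2/5131, x^3 - 37650*x^2/5131 - 30120*x*y/5131 + 1662*y^3/25655 - 6024*y^2/5131, x^2*y + 62875*x^2/5131 + 50300*x*y/5131 - 2483*y^3/15393 + 10060*y^2/5131, -11250*x^2/733 + x*y^2 - 9000*x*y/733 + 1472*y^3/3665 - 1800*y^2/733}; counting standard monomials gives mu = 7. Corank 2; j^3 = -(5*x + 2*y)^3 is a perfect cube, so E-series; the 4-jet and mu = 7 give E_7.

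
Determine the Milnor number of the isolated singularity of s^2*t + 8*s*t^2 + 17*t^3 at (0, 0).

4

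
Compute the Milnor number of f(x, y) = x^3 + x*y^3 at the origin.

The Hessian of f at 0 is [[0, 0], [0, 0]] with rank 0, so corank 2. A Groebner basis of the Jacobian ideal J(f) in C{x,y} is {x^3, x*y^2, 3*x^2 + y^3}; counting standard monomials gives mu = 7. Corank 2; j^3 = x^3 is a perfect cube, so E-series; the 4-jet and mu = 7 give E_7.

7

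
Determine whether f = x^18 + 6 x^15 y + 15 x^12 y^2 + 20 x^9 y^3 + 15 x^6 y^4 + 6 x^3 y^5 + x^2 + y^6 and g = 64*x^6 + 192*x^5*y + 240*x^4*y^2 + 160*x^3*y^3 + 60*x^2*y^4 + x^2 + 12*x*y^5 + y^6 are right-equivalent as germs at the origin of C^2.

The Hessian of f at 0 has rank 1. Corank 1: A-series; mu = 5 gives A_5. The Hessian of g at 0 has rank 1. Corank 1: A-series; mu = 5 gives A_5. Both have type A_5, hence right-equivalent.

Yes.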